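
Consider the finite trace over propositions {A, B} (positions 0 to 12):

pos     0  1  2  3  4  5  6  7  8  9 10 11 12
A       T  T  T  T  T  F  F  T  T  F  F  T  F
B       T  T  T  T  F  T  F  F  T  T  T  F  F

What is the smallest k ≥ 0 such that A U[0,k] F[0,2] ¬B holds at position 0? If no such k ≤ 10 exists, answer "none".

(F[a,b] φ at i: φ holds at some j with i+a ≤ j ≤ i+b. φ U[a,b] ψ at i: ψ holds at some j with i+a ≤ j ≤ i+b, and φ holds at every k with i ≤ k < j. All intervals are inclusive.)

Need earliest j ≥ 0 with F[0,2] ¬B, and A at every k in [0,j-1].
  j=0: rhs fails.
  j=1: rhs fails.
  j=2: rhs holds; lhs holds on [0,1]. k = 2.

2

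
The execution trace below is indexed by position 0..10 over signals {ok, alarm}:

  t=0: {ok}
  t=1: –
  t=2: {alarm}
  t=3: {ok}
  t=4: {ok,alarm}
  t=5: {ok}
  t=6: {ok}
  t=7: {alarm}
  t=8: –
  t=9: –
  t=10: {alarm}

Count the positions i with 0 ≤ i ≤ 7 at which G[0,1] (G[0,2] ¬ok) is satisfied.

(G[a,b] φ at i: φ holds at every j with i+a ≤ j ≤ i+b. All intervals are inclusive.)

1

Evaluate at each i in [0,7]:
  i=0: ✗ (fails at j=0)
  i=1: ✗ (fails at j=1)
  i=2: ✗ (fails at j=2)
  i=3: ✗ (fails at j=3)
  i=4: ✗ (fails at j=4)
  i=5: ✗ (fails at j=5)
  i=6: ✗ (fails at j=6)
  i=7: ✓ (all of [7,8])
Positions where it holds: {7} → 1.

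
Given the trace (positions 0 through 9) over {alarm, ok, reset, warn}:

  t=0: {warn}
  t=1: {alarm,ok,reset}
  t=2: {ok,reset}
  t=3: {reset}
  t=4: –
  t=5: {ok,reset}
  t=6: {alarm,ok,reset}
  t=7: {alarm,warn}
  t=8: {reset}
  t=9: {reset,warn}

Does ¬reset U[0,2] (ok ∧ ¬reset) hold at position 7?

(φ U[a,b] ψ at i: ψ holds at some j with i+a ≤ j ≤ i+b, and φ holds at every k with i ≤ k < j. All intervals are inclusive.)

Does not hold

Need some j in [7,9] with (ok ∧ ¬reset), and ¬reset at every k in [7,j-1].
  j=7: (ok ∧ ¬reset) false.
  j=8: (ok ∧ ¬reset) false.
  j=9: (ok ∧ ¬reset) false.
No j in the window works → until fails.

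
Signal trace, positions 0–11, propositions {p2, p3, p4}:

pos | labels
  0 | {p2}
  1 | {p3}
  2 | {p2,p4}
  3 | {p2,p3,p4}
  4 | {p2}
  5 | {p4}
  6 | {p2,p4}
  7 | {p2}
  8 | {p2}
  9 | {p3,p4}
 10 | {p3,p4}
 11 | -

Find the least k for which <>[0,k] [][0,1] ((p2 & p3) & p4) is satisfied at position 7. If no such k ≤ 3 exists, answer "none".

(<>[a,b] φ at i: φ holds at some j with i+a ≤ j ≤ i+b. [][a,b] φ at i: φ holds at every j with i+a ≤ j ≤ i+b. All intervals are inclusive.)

none

Scan j = 7,8,… for [][0,1] ((p2 & p3) & p4):
  j=7: fails
  j=8: fails
  j=9: fails
  j=10: fails
No j in [7,10] satisfies it → none.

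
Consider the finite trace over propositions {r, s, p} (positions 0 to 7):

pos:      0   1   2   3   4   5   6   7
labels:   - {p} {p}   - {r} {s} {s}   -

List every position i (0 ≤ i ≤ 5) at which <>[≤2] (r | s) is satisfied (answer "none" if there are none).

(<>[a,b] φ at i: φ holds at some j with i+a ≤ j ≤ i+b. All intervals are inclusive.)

2, 3, 4, 5

Evaluate at each i in [0,5]:
  i=0: ✗ (none in [0,2])
  i=1: ✗ (none in [1,3])
  i=2: ✓ (witness j=4)
  i=3: ✓ (witness j=4)
  i=4: ✓ (witness j=4)
  i=5: ✓ (witness j=5)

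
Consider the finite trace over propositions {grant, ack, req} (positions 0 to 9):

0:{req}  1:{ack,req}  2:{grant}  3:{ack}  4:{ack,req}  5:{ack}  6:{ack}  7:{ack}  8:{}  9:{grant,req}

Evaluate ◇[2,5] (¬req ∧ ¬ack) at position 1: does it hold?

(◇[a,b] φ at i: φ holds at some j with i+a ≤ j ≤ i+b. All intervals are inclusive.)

Check (¬req ∧ ¬ack) at each j in [3,6]:
  j=3: false
  j=4: false
  j=5: false
  j=6: false
No position in the window satisfies it → formula fails.

False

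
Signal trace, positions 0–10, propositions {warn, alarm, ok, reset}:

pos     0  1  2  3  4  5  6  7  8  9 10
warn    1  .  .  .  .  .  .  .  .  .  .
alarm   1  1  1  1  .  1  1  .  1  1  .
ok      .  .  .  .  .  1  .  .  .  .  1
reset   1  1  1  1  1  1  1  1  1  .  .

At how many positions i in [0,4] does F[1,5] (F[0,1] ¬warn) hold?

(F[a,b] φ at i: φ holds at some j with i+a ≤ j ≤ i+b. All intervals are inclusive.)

5

Evaluate at each i in [0,4]:
  i=0: ✓ (witness j=1)
  i=1: ✓ (witness j=2)
  i=2: ✓ (witness j=3)
  i=3: ✓ (witness j=4)
  i=4: ✓ (witness j=5)
Positions where it holds: {0, 1, 2, 3, 4} → 5.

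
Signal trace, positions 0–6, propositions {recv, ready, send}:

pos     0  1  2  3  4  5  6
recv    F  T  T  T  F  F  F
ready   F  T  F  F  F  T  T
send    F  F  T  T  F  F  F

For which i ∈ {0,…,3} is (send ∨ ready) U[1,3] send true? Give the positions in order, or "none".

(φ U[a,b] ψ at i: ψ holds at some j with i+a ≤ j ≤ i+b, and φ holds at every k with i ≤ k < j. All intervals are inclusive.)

1, 2

Evaluate at each i in [0,3]:
  i=0: ✗ (lhs fails at k=0 before rhs at j=2)
  i=1: ✓ (rhs at j=2; lhs holds on [1,1])
  i=2: ✓ (rhs at j=3; lhs holds on [2,2])
  i=3: ✗ (no rhs in [4,6])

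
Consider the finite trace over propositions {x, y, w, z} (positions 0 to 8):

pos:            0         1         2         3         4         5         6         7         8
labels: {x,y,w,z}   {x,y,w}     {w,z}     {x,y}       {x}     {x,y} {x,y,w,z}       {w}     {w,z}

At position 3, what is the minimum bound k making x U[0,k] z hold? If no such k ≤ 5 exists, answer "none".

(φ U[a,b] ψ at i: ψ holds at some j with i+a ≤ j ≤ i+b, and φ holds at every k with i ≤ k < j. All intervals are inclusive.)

3

Need earliest j ≥ 3 with z, and x at every k in [3,j-1].
  j=3: rhs fails.
  j=4: rhs fails.
  j=5: rhs fails.
  j=6: rhs holds; lhs holds on [3,5]. k = 3.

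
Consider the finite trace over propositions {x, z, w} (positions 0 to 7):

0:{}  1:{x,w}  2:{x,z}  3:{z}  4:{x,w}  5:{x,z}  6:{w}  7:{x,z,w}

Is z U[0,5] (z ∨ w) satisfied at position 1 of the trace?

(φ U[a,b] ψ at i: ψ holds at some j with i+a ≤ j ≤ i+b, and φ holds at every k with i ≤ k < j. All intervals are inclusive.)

Need some j in [1,6] with (z ∨ w), and z at every k in [1,j-1].
  j=1: (z ∨ w) holds; no prefix to check → satisfied.

True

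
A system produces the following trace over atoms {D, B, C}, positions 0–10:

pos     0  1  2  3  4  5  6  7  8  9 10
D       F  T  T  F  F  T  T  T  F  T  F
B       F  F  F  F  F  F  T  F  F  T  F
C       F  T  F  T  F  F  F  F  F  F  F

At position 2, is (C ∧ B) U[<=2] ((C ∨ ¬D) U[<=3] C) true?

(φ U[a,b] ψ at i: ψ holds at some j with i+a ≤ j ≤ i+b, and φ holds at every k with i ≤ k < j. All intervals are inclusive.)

Need some j in [2,4] with ((C ∨ ¬D) U[<=3] C), and (C ∧ B) at every k in [2,j-1].
  j=2: ((C ∨ ¬D) U[<=3] C) — fails.
  j=3: ((C ∨ ¬D) U[<=3] C) holds, but (C ∧ B) fails at k=2 → not this j.
  j=4: ((C ∨ ¬D) U[<=3] C) — fails.
No j in the window works → until fails.

False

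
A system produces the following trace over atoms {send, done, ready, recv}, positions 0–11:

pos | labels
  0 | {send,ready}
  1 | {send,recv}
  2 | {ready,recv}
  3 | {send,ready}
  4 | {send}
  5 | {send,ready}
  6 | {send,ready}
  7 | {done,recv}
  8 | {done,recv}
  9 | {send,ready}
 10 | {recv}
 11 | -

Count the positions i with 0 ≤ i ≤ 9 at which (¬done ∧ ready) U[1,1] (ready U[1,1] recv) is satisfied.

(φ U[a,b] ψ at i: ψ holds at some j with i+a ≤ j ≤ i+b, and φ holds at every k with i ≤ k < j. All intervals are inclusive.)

Evaluate at each i in [0,9]:
  i=0: ✗ (no rhs in [1,1])
  i=1: ✗ (no rhs in [2,2])
  i=2: ✗ (no rhs in [3,3])
  i=3: ✗ (no rhs in [4,4])
  i=4: ✗ (no rhs in [5,5])
  i=5: ✓ (rhs at j=6; lhs holds on [5,5])
  i=6: ✗ (no rhs in [7,7])
  i=7: ✗ (no rhs in [8,8])
  i=8: ✗ (lhs fails at k=8 before rhs at j=9)
  i=9: ✗ (no rhs in [10,10])
Positions where it holds: {5} → 1.

1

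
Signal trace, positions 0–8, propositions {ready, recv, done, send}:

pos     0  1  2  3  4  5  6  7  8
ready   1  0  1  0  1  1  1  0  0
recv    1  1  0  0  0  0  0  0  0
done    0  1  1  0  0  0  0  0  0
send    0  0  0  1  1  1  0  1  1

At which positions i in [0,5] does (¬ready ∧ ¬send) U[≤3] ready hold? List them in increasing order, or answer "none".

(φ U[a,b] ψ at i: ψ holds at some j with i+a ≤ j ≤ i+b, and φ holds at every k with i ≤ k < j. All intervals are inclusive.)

Evaluate at each i in [0,5]:
  i=0: ✓ (rhs at j=0)
  i=1: ✓ (rhs at j=2; lhs holds on [1,1])
  i=2: ✓ (rhs at j=2)
  i=3: ✗ (lhs fails at k=3 before rhs at j=4)
  i=4: ✓ (rhs at j=4)
  i=5: ✓ (rhs at j=5)

0, 1, 2, 4, 5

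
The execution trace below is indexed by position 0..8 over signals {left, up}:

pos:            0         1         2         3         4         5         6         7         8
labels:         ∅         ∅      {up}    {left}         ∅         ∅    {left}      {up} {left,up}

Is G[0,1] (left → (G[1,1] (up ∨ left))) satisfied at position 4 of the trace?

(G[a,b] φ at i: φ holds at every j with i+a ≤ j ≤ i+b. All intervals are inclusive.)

True

Check (left → (G[1,1] (up ∨ left))) at every j in [4,5]:
  j=4: antecedent false → ✓
  j=5: antecedent false → ✓
All positions satisfy it → formula holds.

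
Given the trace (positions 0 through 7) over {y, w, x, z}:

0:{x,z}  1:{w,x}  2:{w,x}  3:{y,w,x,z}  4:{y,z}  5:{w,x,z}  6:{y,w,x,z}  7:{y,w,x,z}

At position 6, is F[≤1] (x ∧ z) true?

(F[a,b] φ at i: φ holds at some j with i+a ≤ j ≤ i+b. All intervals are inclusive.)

Yes

Check (x ∧ z) at each j in [6,7]:
  j=6: true
  j=7: true
Found at j=6 → formula holds.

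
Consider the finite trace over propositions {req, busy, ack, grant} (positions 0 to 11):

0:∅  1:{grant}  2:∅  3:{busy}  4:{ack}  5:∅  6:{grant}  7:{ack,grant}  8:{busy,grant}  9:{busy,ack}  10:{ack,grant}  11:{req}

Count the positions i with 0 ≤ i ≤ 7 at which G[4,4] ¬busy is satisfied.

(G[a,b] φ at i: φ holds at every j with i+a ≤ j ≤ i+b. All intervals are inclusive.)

Evaluate at each i in [0,7]:
  i=0: ✓ (all of [4,4])
  i=1: ✓ (all of [5,5])
  i=2: ✓ (all of [6,6])
  i=3: ✓ (all of [7,7])
  i=4: ✗ (fails at j=8)
  i=5: ✗ (fails at j=9)
  i=6: ✓ (all of [10,10])
  i=7: ✓ (all of [11,11])
Positions where it holds: {0, 1, 2, 3, 6, 7} → 6.

6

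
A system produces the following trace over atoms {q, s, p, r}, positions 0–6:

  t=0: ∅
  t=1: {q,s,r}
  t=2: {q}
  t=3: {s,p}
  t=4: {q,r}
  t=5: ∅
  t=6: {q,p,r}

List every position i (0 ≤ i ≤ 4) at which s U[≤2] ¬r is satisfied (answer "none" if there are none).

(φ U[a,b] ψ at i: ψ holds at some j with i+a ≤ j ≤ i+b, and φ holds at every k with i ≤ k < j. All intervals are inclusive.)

Evaluate at each i in [0,4]:
  i=0: ✓ (rhs at j=0)
  i=1: ✓ (rhs at j=2; lhs holds on [1,1])
  i=2: ✓ (rhs at j=2)
  i=3: ✓ (rhs at j=3)
  i=4: ✗ (lhs fails at k=4 before rhs at j=5)

0, 1, 2, 3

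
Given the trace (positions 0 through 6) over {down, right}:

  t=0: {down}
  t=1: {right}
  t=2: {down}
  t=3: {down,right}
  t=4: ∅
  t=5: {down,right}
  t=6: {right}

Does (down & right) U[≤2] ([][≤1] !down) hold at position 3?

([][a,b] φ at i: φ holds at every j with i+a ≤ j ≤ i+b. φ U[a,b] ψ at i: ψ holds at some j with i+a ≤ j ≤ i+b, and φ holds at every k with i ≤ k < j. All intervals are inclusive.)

False

Need some j in [3,5] with [][≤1] !down, and (down & right) at every k in [3,j-1].
  j=3: [][≤1] !down — fails at 3.
  j=4: [][≤1] !down — fails at 5.
  j=5: [][≤1] !down — fails at 5.
No j in the window works → until fails.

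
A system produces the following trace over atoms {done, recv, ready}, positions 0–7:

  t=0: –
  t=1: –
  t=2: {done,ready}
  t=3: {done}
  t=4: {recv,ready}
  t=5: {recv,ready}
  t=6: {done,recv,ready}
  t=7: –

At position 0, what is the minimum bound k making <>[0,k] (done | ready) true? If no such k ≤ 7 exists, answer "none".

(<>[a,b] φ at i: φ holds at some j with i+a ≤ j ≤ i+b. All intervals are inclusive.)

Scan j = 0,1,… for (done | ready):
  j=0: fails
  j=1: fails
  j=2: holds
First hit at j=2, so smallest k = 2-0 = 2.

2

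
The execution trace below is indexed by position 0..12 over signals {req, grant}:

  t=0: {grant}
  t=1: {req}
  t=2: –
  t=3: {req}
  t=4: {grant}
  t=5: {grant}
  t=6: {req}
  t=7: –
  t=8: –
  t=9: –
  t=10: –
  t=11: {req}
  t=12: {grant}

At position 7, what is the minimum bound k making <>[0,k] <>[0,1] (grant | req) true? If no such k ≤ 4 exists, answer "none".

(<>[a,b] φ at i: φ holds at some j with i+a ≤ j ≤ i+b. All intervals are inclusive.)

3

Scan j = 7,8,… for <>[0,1] (grant | req):
  j=7: fails
  j=8: fails
  j=9: fails
  j=10: holds
First hit at j=10, so smallest k = 10-7 = 3.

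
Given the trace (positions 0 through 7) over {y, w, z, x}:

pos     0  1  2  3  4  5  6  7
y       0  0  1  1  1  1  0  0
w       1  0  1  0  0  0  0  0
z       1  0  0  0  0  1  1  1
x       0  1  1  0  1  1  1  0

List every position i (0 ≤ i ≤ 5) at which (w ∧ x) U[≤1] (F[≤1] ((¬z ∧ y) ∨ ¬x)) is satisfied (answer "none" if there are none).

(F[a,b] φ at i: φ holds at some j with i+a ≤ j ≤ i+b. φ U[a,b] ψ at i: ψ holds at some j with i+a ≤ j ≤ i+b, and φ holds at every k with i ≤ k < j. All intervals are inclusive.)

Evaluate at each i in [0,5]:
  i=0: ✓ (rhs at j=0)
  i=1: ✓ (rhs at j=1)
  i=2: ✓ (rhs at j=2)
  i=3: ✓ (rhs at j=3)
  i=4: ✓ (rhs at j=4)
  i=5: ✗ (lhs fails at k=5 before rhs at j=6)

0, 1, 2, 3, 4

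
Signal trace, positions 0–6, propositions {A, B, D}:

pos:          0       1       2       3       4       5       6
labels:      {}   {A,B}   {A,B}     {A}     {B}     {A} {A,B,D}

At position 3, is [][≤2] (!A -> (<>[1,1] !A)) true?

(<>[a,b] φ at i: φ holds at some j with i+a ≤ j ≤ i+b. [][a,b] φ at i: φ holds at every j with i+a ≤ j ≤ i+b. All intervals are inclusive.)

Check (!A -> (<>[1,1] !A)) at every j in [3,5]:
  j=3: antecedent false → ✓
  j=4: antecedent true; consequent fails (none in [5,5]) → ✗
  j=5: antecedent false → ✓
Fails at j=4 → formula fails.

Does not hold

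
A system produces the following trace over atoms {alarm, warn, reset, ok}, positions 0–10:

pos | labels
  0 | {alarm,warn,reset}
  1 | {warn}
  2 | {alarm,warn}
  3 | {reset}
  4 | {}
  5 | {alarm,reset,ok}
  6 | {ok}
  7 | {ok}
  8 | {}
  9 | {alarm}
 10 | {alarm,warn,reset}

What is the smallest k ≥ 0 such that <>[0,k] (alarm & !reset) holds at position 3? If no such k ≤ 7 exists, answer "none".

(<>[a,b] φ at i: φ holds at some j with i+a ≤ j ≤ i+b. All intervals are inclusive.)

Scan j = 3,4,… for (alarm & !reset):
  j=3: fails
  j=4: fails
  j=5: fails
  j=6: fails
  j=7: fails
  j=8: fails
  j=9: holds
First hit at j=9, so smallest k = 9-3 = 6.

6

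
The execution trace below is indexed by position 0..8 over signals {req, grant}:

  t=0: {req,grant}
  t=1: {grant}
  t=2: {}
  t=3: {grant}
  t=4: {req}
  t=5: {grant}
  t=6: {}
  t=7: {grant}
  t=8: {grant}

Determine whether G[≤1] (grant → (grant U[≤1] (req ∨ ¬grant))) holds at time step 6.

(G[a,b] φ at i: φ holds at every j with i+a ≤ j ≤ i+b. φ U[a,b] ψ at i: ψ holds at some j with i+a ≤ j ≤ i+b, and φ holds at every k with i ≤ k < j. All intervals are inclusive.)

Does not hold

Check (grant → (grant U[≤1] (req ∨ ¬grant))) at every j in [6,7]:
  j=6: antecedent false → ✓
  j=7: antecedent true; consequent fails → ✗
Fails at j=7 → formula fails.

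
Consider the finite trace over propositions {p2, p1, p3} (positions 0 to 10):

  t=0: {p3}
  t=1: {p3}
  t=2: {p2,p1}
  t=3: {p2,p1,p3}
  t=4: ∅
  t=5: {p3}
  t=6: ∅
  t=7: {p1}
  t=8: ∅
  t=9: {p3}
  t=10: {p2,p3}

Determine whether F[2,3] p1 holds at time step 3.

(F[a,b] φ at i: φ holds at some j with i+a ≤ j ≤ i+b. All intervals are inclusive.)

No

Check p1 at each j in [5,6]:
  j=5: false
  j=6: false
No position in the window satisfies it → formula fails.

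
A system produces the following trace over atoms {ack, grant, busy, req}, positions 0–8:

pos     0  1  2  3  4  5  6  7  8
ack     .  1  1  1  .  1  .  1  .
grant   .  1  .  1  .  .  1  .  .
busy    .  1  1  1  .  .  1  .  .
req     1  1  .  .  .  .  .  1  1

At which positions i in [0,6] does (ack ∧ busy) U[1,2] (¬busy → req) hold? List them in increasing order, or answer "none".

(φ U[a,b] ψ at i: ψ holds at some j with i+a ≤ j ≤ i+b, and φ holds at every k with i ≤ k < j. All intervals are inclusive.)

1, 2

Evaluate at each i in [0,6]:
  i=0: ✗ (lhs fails at k=0 before rhs at j=1)
  i=1: ✓ (rhs at j=2; lhs holds on [1,1])
  i=2: ✓ (rhs at j=3; lhs holds on [2,2])
  i=3: ✗ (no rhs in [4,5])
  i=4: ✗ (lhs fails at k=4 before rhs at j=6)
  i=5: ✗ (lhs fails at k=5 before rhs at j=6)
  i=6: ✗ (lhs fails at k=6 before rhs at j=7)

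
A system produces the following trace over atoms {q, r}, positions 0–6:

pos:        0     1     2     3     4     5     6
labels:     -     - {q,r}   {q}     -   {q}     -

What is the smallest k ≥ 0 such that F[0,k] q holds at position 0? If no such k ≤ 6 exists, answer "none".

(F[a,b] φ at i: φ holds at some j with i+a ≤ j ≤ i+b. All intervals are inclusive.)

Scan j = 0,1,… for q:
  j=0: fails
  j=1: fails
  j=2: holds
First hit at j=2, so smallest k = 2-0 = 2.

2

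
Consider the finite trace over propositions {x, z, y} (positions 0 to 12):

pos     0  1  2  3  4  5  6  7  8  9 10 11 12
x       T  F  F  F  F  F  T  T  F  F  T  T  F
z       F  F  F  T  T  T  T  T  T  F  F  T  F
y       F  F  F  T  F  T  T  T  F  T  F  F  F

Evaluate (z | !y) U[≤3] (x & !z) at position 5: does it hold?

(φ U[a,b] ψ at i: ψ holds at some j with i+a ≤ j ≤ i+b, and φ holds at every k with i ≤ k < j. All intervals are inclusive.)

No

Need some j in [5,8] with (x & !z), and (z | !y) at every k in [5,j-1].
  j=5: (x & !z) false.
  j=6: (x & !z) false.
  j=7: (x & !z) false.
  j=8: (x & !z) false.
No j in the window works → until fails.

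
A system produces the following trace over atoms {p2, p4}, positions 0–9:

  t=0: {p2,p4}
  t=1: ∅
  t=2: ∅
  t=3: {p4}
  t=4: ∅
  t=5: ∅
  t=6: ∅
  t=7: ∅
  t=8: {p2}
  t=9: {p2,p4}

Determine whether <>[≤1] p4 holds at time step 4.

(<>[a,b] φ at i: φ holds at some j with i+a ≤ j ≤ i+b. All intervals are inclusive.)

No

Check p4 at each j in [4,5]:
  j=4: false
  j=5: false
No position in the window satisfies it → formula fails.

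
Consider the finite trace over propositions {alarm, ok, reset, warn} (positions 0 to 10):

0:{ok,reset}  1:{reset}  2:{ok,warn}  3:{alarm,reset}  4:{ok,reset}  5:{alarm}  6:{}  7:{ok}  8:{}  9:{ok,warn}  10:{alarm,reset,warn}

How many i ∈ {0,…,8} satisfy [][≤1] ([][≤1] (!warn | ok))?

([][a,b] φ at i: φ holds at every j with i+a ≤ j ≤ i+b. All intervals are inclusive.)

Evaluate at each i in [0,8]:
  i=0: ✓ (all of [0,1])
  i=1: ✓ (all of [1,2])
  i=2: ✓ (all of [2,3])
  i=3: ✓ (all of [3,4])
  i=4: ✓ (all of [4,5])
  i=5: ✓ (all of [5,6])
  i=6: ✓ (all of [6,7])
  i=7: ✓ (all of [7,8])
  i=8: ✗ (fails at j=9)
Positions where it holds: {0, 1, 2, 3, 4, 5, 6, 7} → 8.

8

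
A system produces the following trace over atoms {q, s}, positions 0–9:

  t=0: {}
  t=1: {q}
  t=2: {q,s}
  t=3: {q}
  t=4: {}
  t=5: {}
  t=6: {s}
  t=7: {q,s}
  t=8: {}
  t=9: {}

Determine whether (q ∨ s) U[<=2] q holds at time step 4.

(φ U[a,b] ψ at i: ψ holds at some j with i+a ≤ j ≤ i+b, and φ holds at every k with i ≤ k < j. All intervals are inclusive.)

No

Need some j in [4,6] with q, and (q ∨ s) at every k in [4,j-1].
  j=4: q false.
  j=5: q false.
  j=6: q false.
No j in the window works → until fails.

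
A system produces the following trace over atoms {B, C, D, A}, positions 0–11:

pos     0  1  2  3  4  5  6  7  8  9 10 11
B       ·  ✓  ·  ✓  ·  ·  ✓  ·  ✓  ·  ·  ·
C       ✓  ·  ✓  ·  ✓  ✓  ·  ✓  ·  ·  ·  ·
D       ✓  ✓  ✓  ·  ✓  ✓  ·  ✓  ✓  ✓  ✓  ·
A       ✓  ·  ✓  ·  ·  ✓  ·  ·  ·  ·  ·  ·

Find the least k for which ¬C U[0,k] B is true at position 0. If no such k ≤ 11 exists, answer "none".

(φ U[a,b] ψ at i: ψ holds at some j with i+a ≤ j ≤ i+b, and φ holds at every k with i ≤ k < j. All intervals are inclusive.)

Need earliest j ≥ 0 with B, and ¬C at every k in [0,j-1].
  j=0: rhs fails.
  j=1: rhs holds but lhs fails at k=0.
  j=2: rhs fails.
  j=3: rhs holds but lhs fails at k=0.
  j=4: rhs fails.
  j=5: rhs fails.
  j=6: rhs holds but lhs fails at k=0.
  j=7: rhs fails.
  j=8: rhs holds but lhs fails at k=0.
  j=9: rhs fails.
  j=10: rhs fails.
  j=11: rhs fails.
No witness within the range → none.

none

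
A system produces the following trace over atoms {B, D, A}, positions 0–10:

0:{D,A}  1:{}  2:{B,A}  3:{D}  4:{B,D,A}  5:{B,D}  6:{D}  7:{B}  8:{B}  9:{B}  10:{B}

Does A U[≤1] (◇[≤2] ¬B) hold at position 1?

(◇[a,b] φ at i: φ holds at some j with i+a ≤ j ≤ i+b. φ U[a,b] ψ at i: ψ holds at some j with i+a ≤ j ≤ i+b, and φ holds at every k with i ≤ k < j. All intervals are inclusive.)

Need some j in [1,2] with ◇[≤2] ¬B, and A at every k in [1,j-1].
  j=1: ◇[≤2] ¬B holds; no prefix to check → satisfied.

Yes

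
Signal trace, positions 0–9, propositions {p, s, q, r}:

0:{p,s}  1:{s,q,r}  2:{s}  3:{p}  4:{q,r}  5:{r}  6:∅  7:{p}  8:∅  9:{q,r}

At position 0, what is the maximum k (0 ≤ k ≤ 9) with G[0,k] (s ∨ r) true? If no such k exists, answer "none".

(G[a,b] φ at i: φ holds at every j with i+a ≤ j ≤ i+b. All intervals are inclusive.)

2

(s ∨ r) must hold from j=0 onward; find where it first fails.
  j=0: holds
  j=1: holds
  j=2: holds
  j=3: fails
Holds on [0,2], so largest k = 2.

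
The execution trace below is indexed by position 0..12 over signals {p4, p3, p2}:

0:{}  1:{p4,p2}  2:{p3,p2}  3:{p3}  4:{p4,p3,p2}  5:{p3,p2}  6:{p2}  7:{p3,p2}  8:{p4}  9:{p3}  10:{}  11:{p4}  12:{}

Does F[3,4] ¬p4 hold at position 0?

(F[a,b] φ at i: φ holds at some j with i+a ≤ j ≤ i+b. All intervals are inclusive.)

Check ¬p4 at each j in [3,4]:
  j=3: true
  j=4: false
Found at j=3 → formula holds.

True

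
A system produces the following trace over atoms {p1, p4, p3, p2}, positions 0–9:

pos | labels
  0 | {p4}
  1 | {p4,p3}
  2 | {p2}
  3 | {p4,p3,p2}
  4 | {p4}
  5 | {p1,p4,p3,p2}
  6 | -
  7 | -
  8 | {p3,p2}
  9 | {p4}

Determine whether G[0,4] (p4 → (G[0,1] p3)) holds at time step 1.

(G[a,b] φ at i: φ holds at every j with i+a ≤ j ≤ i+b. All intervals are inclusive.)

Check (p4 → (G[0,1] p3)) at every j in [1,5]:
  j=1: antecedent true; consequent fails at 2 → ✗
  j=2: antecedent false → ✓
  j=3: antecedent true; consequent fails at 4 → ✗
  j=4: antecedent true; consequent fails at 4 → ✗
  j=5: antecedent true; consequent fails at 6 → ✗
Fails at j=1 → formula fails.

False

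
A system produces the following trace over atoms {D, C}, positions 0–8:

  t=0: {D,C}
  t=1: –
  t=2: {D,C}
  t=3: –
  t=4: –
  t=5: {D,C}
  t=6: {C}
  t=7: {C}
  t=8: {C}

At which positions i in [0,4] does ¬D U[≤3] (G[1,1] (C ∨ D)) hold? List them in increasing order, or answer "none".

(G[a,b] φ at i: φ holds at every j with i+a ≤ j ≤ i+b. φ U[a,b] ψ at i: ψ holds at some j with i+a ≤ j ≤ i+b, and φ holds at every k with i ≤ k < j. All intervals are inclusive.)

Evaluate at each i in [0,4]:
  i=0: ✗ (lhs fails at k=0 before rhs at j=1)
  i=1: ✓ (rhs at j=1)
  i=2: ✗ (lhs fails at k=2 before rhs at j=4)
  i=3: ✓ (rhs at j=4; lhs holds on [3,3])
  i=4: ✓ (rhs at j=4)

1, 3, 4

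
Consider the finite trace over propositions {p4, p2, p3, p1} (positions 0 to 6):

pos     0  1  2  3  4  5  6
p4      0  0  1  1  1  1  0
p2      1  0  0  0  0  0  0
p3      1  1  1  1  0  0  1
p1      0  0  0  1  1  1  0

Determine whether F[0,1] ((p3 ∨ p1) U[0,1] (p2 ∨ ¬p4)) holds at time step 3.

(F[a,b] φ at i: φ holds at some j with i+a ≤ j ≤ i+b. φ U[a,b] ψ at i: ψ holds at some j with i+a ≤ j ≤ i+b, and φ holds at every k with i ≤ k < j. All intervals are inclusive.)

Check ((p3 ∨ p1) U[0,1] (p2 ∨ ¬p4)) at each j in [3,4]:
  j=3: fails
  j=4: fails
No position in the window satisfies it → formula fails.

False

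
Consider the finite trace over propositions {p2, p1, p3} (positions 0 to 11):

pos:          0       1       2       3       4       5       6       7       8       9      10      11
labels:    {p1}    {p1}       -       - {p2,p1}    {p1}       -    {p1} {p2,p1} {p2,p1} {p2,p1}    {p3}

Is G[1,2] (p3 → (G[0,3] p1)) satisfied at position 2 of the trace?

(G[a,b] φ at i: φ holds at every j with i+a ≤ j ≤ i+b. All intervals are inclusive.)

Holds

Check (p3 → (G[0,3] p1)) at every j in [3,4]:
  j=3: antecedent false → ✓
  j=4: antecedent false → ✓
All positions satisfy it → formula holds.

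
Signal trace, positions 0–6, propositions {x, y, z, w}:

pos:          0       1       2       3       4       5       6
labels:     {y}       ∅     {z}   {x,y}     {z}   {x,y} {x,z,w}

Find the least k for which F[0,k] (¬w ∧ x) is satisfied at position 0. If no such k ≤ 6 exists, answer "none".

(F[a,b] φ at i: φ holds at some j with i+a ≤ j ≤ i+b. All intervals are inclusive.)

Scan j = 0,1,… for (¬w ∧ x):
  j=0: fails
  j=1: fails
  j=2: fails
  j=3: holds
First hit at j=3, so smallest k = 3-0 = 3.

3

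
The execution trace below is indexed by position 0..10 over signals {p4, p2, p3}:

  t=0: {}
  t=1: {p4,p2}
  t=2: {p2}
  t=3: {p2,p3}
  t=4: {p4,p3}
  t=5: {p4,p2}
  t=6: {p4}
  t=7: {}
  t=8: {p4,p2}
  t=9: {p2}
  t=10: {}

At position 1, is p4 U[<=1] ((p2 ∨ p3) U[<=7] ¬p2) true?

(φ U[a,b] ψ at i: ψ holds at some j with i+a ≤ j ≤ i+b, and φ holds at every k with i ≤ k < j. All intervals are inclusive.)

Yes

Need some j in [1,2] with ((p2 ∨ p3) U[<=7] ¬p2), and p4 at every k in [1,j-1].
  j=1: ((p2 ∨ p3) U[<=7] ¬p2) holds; no prefix to check → satisfied.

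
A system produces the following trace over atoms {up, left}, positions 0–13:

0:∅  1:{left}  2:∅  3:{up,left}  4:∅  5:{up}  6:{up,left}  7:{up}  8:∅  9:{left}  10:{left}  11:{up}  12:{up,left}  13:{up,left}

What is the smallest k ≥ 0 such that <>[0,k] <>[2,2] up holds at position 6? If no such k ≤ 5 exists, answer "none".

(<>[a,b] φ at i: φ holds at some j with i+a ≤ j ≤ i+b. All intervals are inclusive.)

3

Scan j = 6,7,… for <>[2,2] up:
  j=6: fails
  j=7: fails
  j=8: fails
  j=9: holds
First hit at j=9, so smallest k = 9-6 = 3.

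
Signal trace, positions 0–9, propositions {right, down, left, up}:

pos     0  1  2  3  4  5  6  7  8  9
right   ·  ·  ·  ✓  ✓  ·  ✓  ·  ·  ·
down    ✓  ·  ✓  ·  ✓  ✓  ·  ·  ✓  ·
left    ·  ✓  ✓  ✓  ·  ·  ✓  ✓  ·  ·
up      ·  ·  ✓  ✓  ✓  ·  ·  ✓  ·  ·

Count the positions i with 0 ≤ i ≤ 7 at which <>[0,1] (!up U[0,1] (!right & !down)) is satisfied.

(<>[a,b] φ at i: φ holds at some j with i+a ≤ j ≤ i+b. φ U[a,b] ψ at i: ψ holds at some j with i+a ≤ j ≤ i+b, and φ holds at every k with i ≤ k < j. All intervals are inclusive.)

5

Evaluate at each i in [0,7]:
  i=0: ✓ (witness j=0)
  i=1: ✓ (witness j=1)
  i=2: ✗ (none in [2,3])
  i=3: ✗ (none in [3,4])
  i=4: ✗ (none in [4,5])
  i=5: ✓ (witness j=6)
  i=6: ✓ (witness j=6)
  i=7: ✓ (witness j=7)
Positions where it holds: {0, 1, 5, 6, 7} → 5.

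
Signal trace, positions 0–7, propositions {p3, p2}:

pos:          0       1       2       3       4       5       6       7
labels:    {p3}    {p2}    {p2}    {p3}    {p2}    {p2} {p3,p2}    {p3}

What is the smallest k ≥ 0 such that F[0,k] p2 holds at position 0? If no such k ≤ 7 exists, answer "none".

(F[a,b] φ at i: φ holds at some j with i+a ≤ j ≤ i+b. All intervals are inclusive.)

1

Scan j = 0,1,… for p2:
  j=0: fails
  j=1: holds
First hit at j=1, so smallest k = 1-0 = 1.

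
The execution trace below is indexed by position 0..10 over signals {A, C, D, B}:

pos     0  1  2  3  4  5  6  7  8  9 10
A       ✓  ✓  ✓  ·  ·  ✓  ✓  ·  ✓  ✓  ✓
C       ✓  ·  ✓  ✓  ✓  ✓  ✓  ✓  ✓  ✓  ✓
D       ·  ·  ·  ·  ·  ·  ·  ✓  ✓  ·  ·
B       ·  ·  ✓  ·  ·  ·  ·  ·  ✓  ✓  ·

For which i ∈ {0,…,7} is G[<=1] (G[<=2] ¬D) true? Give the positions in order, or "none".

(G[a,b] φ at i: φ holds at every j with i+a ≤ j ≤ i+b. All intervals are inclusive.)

Evaluate at each i in [0,7]:
  i=0: ✓ (all of [0,1])
  i=1: ✓ (all of [1,2])
  i=2: ✓ (all of [2,3])
  i=3: ✓ (all of [3,4])
  i=4: ✗ (fails at j=5)
  i=5: ✗ (fails at j=5)
  i=6: ✗ (fails at j=6)
  i=7: ✗ (fails at j=7)

0, 1, 2, 3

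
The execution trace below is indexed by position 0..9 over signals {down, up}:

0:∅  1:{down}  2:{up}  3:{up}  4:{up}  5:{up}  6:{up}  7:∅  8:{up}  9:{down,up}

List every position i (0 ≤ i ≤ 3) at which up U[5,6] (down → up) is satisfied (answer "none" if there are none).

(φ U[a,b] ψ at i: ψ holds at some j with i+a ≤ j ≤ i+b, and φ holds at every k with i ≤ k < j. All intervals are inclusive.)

Evaluate at each i in [0,3]:
  i=0: ✗ (lhs fails at k=0 before rhs at j=5)
  i=1: ✗ (lhs fails at k=1 before rhs at j=6)
  i=2: ✓ (rhs at j=7; lhs holds on [2,6])
  i=3: ✗ (lhs fails at k=7 before rhs at j=8)

2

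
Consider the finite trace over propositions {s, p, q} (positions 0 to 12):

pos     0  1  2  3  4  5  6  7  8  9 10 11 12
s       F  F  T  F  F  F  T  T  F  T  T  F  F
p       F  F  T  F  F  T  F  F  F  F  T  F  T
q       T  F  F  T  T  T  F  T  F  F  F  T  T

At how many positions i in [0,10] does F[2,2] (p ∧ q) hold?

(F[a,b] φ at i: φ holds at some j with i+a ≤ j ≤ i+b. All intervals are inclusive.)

Evaluate at each i in [0,10]:
  i=0: ✗ (none in [2,2])
  i=1: ✗ (none in [3,3])
  i=2: ✗ (none in [4,4])
  i=3: ✓ (witness j=5)
  i=4: ✗ (none in [6,6])
  i=5: ✗ (none in [7,7])
  i=6: ✗ (none in [8,8])
  i=7: ✗ (none in [9,9])
  i=8: ✗ (none in [10,10])
  i=9: ✗ (none in [11,11])
  i=10: ✓ (witness j=12)
Positions where it holds: {3, 10} → 2.

2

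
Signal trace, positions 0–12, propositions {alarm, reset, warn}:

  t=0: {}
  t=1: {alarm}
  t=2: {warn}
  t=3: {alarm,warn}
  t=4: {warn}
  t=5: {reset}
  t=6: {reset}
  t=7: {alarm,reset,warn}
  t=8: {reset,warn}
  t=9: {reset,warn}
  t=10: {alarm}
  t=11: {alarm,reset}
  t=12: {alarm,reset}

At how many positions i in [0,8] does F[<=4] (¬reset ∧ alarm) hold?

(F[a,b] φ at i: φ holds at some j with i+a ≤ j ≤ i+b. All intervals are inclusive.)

7

Evaluate at each i in [0,8]:
  i=0: ✓ (witness j=1)
  i=1: ✓ (witness j=1)
  i=2: ✓ (witness j=3)
  i=3: ✓ (witness j=3)
  i=4: ✗ (none in [4,8])
  i=5: ✗ (none in [5,9])
  i=6: ✓ (witness j=10)
  i=7: ✓ (witness j=10)
  i=8: ✓ (witness j=10)
Positions where it holds: {0, 1, 2, 3, 6, 7, 8} → 7.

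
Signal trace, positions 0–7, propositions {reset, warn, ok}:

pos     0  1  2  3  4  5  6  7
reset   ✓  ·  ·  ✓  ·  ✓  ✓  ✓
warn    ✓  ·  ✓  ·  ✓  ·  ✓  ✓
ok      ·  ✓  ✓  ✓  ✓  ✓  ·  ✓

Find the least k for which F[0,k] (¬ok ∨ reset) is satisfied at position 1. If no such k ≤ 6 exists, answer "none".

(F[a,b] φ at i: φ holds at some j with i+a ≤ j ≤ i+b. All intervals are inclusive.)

Scan j = 1,2,… for (¬ok ∨ reset):
  j=1: fails
  j=2: fails
  j=3: holds
First hit at j=3, so smallest k = 3-1 = 2.

2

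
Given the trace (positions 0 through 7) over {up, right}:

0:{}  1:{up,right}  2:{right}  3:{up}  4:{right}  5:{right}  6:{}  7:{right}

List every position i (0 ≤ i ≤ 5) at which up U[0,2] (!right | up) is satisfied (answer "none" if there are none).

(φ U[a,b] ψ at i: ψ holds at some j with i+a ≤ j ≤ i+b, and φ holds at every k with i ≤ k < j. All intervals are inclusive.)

Evaluate at each i in [0,5]:
  i=0: ✓ (rhs at j=0)
  i=1: ✓ (rhs at j=1)
  i=2: ✗ (lhs fails at k=2 before rhs at j=3)
  i=3: ✓ (rhs at j=3)
  i=4: ✗ (lhs fails at k=4 before rhs at j=6)
  i=5: ✗ (lhs fails at k=5 before rhs at j=6)

0, 1, 3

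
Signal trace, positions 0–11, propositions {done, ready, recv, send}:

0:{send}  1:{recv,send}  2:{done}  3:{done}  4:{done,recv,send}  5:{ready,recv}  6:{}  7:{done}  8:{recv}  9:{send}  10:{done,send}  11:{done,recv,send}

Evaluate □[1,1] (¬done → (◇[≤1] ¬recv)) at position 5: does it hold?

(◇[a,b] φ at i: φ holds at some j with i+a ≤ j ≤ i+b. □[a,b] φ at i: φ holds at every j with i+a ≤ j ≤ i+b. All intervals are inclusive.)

Check (¬done → (◇[≤1] ¬recv)) at every j in [6,6]:
  j=6: antecedent true; consequent holds (witness at 6) → ✓
All positions satisfy it → formula holds.

True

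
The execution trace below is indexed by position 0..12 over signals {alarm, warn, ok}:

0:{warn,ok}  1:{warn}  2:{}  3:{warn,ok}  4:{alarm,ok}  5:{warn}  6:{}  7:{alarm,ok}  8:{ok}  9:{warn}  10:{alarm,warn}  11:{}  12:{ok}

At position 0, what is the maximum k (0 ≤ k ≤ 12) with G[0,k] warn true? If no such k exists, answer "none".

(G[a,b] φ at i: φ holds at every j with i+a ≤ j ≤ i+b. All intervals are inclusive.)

warn must hold from j=0 onward; find where it first fails.
  j=0: holds
  j=1: holds
  j=2: fails
Holds on [0,1], so largest k = 1.

1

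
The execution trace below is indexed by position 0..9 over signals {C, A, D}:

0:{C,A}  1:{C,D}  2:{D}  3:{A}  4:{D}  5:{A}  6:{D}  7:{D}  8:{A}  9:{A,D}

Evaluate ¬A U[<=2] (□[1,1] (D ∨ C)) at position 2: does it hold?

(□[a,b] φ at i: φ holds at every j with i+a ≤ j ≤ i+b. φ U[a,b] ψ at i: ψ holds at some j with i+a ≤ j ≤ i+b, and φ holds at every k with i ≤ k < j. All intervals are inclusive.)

Yes

Need some j in [2,4] with □[1,1] (D ∨ C), and ¬A at every k in [2,j-1].
  j=2: □[1,1] (D ∨ C) — fails at 3.
  j=3: □[1,1] (D ∨ C) holds; ¬A holds at every k in [2,2] → satisfied.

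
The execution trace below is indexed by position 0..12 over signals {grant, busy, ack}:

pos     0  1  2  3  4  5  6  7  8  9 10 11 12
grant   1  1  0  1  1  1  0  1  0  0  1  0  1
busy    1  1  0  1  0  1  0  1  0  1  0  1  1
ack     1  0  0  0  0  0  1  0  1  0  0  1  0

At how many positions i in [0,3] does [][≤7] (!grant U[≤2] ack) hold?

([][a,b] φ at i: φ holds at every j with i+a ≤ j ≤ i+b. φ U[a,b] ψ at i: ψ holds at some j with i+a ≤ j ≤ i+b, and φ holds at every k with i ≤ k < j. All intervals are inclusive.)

0

Evaluate at each i in [0,3]:
  i=0: ✗ (fails at j=1)
  i=1: ✗ (fails at j=1)
  i=2: ✗ (fails at j=2)
  i=3: ✗ (fails at j=3)
Positions where it holds: {} → 0.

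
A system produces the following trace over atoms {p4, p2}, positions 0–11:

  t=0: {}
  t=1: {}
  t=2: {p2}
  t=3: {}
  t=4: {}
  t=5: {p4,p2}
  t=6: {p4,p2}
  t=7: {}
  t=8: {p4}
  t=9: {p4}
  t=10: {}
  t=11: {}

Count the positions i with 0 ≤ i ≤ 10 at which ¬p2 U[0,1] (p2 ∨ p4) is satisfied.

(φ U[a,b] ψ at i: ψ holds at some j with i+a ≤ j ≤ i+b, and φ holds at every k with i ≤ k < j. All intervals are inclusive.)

Evaluate at each i in [0,10]:
  i=0: ✗ (no rhs in [0,1])
  i=1: ✓ (rhs at j=2; lhs holds on [1,1])
  i=2: ✓ (rhs at j=2)
  i=3: ✗ (no rhs in [3,4])
  i=4: ✓ (rhs at j=5; lhs holds on [4,4])
  i=5: ✓ (rhs at j=5)
  i=6: ✓ (rhs at j=6)
  i=7: ✓ (rhs at j=8; lhs holds on [7,7])
  i=8: ✓ (rhs at j=8)
  i=9: ✓ (rhs at j=9)
  i=10: ✗ (no rhs in [10,11])
Positions where it holds: {1, 2, 4, 5, 6, 7, 8, 9} → 8.

8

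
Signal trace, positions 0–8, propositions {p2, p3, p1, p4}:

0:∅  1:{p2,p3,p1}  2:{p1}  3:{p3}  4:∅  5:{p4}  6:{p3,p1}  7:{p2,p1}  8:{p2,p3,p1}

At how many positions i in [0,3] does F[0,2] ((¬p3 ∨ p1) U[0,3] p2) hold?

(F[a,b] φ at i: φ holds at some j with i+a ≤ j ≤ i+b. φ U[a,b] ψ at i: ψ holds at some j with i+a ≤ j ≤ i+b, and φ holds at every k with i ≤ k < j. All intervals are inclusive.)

4

Evaluate at each i in [0,3]:
  i=0: ✓ (witness j=0)
  i=1: ✓ (witness j=1)
  i=2: ✓ (witness j=4)
  i=3: ✓ (witness j=4)
Positions where it holds: {0, 1, 2, 3} → 4.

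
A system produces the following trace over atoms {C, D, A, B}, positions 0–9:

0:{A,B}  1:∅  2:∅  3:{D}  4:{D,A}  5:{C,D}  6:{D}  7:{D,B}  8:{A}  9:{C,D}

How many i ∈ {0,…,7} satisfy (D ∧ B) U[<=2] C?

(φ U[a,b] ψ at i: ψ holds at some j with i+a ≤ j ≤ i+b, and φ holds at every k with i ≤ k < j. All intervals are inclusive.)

1

Evaluate at each i in [0,7]:
  i=0: ✗ (no rhs in [0,2])
  i=1: ✗ (no rhs in [1,3])
  i=2: ✗ (no rhs in [2,4])
  i=3: ✗ (lhs fails at k=3 before rhs at j=5)
  i=4: ✗ (lhs fails at k=4 before rhs at j=5)
  i=5: ✓ (rhs at j=5)
  i=6: ✗ (no rhs in [6,8])
  i=7: ✗ (lhs fails at k=8 before rhs at j=9)
Positions where it holds: {5} → 1.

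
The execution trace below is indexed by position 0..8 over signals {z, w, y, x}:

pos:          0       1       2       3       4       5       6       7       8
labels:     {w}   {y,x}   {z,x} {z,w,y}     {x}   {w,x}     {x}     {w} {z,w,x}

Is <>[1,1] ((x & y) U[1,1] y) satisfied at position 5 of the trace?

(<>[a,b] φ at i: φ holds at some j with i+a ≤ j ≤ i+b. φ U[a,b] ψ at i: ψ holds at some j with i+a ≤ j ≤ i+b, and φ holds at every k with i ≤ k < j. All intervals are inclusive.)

Check ((x & y) U[1,1] y) at each j in [6,6]:
  j=6: fails
No position in the window satisfies it → formula fails.

False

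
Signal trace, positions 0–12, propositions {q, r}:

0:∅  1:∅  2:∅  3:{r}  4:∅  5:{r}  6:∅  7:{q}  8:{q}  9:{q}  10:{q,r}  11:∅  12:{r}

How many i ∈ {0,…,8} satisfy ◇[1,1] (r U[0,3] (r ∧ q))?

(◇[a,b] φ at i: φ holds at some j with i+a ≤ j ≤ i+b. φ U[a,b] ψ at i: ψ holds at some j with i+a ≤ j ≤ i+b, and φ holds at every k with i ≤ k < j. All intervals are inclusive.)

0

Evaluate at each i in [0,8]:
  i=0: ✗ (none in [1,1])
  i=1: ✗ (none in [2,2])
  i=2: ✗ (none in [3,3])
  i=3: ✗ (none in [4,4])
  i=4: ✗ (none in [5,5])
  i=5: ✗ (none in [6,6])
  i=6: ✗ (none in [7,7])
  i=7: ✗ (none in [8,8])
  i=8: ✗ (none in [9,9])
Positions where it holds: {} → 0.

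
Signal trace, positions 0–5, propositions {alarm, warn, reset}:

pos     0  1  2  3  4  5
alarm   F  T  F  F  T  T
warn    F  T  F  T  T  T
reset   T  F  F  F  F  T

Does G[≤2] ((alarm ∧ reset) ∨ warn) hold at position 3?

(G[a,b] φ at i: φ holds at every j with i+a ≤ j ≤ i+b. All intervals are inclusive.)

Check ((alarm ∧ reset) ∨ warn) at every j in [3,5]:
  j=3: true
  j=4: true
  j=5: true
All positions satisfy it → formula holds.

True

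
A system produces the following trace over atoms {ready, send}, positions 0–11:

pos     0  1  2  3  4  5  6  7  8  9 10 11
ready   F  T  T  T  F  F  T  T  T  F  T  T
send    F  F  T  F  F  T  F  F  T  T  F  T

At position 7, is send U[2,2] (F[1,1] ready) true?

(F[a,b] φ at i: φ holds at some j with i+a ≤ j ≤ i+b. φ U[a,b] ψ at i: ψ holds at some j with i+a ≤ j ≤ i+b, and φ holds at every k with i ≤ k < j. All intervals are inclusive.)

Need some j in [9,9] with F[1,1] ready, and send at every k in [7,j-1].
  j=9: F[1,1] ready holds, but send fails at k=7 → not this j.
No j in the window works → until fails.

Does not hold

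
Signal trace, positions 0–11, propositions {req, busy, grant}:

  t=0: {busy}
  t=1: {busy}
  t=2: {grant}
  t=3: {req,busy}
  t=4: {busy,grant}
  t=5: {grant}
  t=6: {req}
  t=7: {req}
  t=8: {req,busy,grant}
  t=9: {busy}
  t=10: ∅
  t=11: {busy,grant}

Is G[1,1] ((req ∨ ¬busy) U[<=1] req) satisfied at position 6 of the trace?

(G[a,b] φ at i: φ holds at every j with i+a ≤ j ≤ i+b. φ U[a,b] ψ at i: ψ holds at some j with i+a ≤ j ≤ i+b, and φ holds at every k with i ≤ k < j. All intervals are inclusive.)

Yes

Check ((req ∨ ¬busy) U[<=1] req) at every j in [7,7]:
  j=7: holds
All positions satisfy it → formula holds.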